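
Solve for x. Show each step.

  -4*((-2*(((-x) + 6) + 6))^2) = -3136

Step 1. [-4*((-2*(((-x) + 6) + 6))^2) = -3136] -4 out front; divide by -4, so div: (-2*(((-x) + 6) + 6))^2 = 784.
Step 2. [(-2*(((-x) + 6) + 6))^2 = 784] √ both sides: 784 ≥ 0 gives two branches. So sqrt: -2*(((-x) + 6) + 6) = 28 or -28.
Step 3. [-2*(((-x) + 6) + 6) = 28 or -28] -2·(inner) — divide through by -2, so div: ((-x) + 6) + 6 = -14 or 14.
Step 4. [((-x) + 6) + 6 = -14 or 14] 6 comes off first (subtract 6) ⇒ sub: (-x) + 6 = -20 or 8.
Step 5. [(-x) + 6 = -20 or 8] peel the +6: subtract 6 from each side. So sub: -x = -26 or 2.
Step 6. [-x = -26 or 2] leading − — multiply by −1, so neg: x = 26 or -2.

Answer: x ∈ {-2, 26}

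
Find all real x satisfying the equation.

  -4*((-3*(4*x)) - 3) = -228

Step 1. [-4*((-3*(4*x)) - 3) = -228] divide by the outer -4, so div: (-3*(4*x)) - 3 = 57.
Step 2. [(-3*(4*x)) - 3 = 57] -3 is outermost — add 3 both sides, so sub: -3*(4*x) = 60.
Step 3. [-3*(4*x) = 60] -3 out front; divide by -3. So div: 4*x = -20.
Step 4. [4*x = -20] divide by the outer 4. So div: x = -5.

Answer: x ∈ {-5}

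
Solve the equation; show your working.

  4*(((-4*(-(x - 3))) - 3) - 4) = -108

Step 1. [4*(((-4*(-(x - 3))) - 3) - 4) = -108] divide by the outer 4, so div: ((-4*(-(x - 3))) - 3) - 4 = -27.
Step 2. [((-4*(-(x - 3))) - 3) - 4 = -27] 4 comes off first (add 4), so sub: (-4*(-(x - 3))) - 3 = -23.
Step 3. [(-4*(-(x - 3))) - 3 = -23] -3 is outermost — add 3 both sides. So sub: -4*(-(x - 3)) = -20.
Step 4. [-4*(-(x - 3)) = -20] leading coefficient -4: divide by -4. So div: -(x - 3) = 5.
Step 5. [-(x - 3) = 5] flip signs both sides, so neg: x - 3 = -5.
Step 6. [x - 3 = -5] -3 is outermost — add 3 both sides ⇒ sub: x = -2.

Answer: x ∈ {-2}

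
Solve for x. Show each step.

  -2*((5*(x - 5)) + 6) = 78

Step 1. [-2*((5*(x - 5)) + 6) = 78] divide by the outer -2, so div: (5*(x - 5)) + 6 = -39.
Step 2. [(5*(x - 5)) + 6 = -39] 6 comes off first (subtract 6), so sub: 5*(x - 5) = -45.
Step 3. [5*(x - 5) = -45] 5 out front; divide by 5 ⇒ div: x - 5 = -9.
Step 4. [x - 5 = -9] peel the -5: add 5 from each side. So sub: x = -4.

Answer: x ∈ {-4}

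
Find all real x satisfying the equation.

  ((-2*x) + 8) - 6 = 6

Step 1. [((-2*x) + 8) - 6 = 6] -6 is outermost — add 6 both sides ⇒ sub: (-2*x) + 8 = 12.
Step 2. [(-2*x) + 8 = 12] 8 comes off first (subtract 8), so sub: -2*x = 4.
Step 3. [-2*x = 4] -2·(inner) — divide through by -2, so div: x = -2.

Answer: x ∈ {-2}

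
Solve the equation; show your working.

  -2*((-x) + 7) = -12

Step 1. [-2*((-x) + 7) = -12] -2 out front; divide by -2, so div: (-x) + 7 = 6.
Step 2. [(-x) + 7 = 6] the outer +7 inverts by subtracting 7. So sub: -x = -1.
Step 3. [-x = -1] flip signs both sides. So neg: x = 1.

Answer: x ∈ {1}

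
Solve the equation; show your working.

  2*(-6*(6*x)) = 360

Step 1. [2*(-6*(6*x)) = 360] LHS = 2·(…); ÷2 both sides, so div: -6*(6*x) = 180.
Step 2. [-6*(6*x) = 180] leading coefficient -6: divide by -6, so div: 6*x = -30.
Step 3. [6*x = -30] 6·(inner) — divide through by 6. So div: x = -5.

Answer: x ∈ {-5}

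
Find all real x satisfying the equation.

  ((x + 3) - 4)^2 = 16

Step 1. [((x + 3) - 4)^2 = 16] √ both sides: 16 ≥ 0 gives two branches ⇒ sqrt: (x + 3) - 4 = 4 or -4.
Step 2. [(x + 3) - 4 = 4 or -4] peel the -4: add 4 from each side ⇒ sub: x + 3 = 8 or 0.
Step 3. [x + 3 = 8 or 0] subtract 3: x sits inside (… + 3). So sub: x = 5 or -3.

Answer: x ∈ {-3, 5}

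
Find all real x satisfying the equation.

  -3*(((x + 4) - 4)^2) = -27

Step 1. [-3*(((x + 4) - 4)^2) = -27] -3 out front; divide by -3 ⇒ div: ((x + 4) - 4)^2 = 9.
Step 2. [((x + 4) - 4)^2 = 9] √ both sides: 9 ≥ 0 gives two branches ⇒ sqrt: (x + 4) - 4 = 3 or -3.
Step 3. [(x + 4) - 4 = 3 or -3] the outer -4 inverts by adding 4. So sub: x + 4 = 7 or 1.
Step 4. [x + 4 = 7 or 1] the outer +4 inverts by subtracting 4, so sub: x = 3 or -3.

Answer: x ∈ {-3, 3}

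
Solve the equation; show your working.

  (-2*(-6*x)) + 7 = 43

Step 1. [(-2*(-6*x)) + 7 = 43] +7 is outermost — subtract 7 both sides, so sub: -2*(-6*x) = 36.
Step 2. [-2*(-6*x) = 36] -2·(inner) — divide through by -2 ⇒ div: -6*x = -18.
Step 3. [-6*x = -18] leading coefficient -6: divide by -6 ⇒ div: x = 3.

Answer: x ∈ {3}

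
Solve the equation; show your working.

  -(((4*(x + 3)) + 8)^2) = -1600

Step 1. [-(((4*(x + 3)) + 8)^2) = -1600] LHS negated; negate both sides, so neg: ((4*(x + 3)) + 8)^2 = 1600.
Step 2. [((4*(x + 3)) + 8)^2 = 1600] √ both sides: 1600 ≥ 0 gives two branches. So sqrt: (4*(x + 3)) + 8 = 40 or -40.
Step 3. [(4*(x + 3)) + 8 = 40 or -40] the outer +8 inverts by subtracting 8. So sub: 4*(x + 3) = 32 or -48.
Step 4. [4*(x + 3) = 32 or -48] 4 out front; divide by 4. So div: x + 3 = 8 or -12.
Step 5. [x + 3 = 8 or -12] subtract 3: x sits inside (… + 3) ⇒ sub: x = 5 or -15.

Answer: x ∈ {-15, 5}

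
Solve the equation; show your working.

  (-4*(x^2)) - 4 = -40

Step 1. [(-4*(x^2)) - 4 = -40] common factor -4 (LHS and -40) — divide through. So factor: (x^2) + 1 = 10.
Step 2. [(x^2) + 1 = 10] 1 comes off first (subtract 1), so sub: x^2 = 9.
Step 3. [x^2 = 9] LHS squared, RHS 9 ≥ 0: apply √ (±). So sqrt: x = 3 or -3.

Answer: x ∈ {-3, 3}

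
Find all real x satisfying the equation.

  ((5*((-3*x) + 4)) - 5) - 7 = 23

Step 1. [((5*((-3*x) + 4)) - 5) - 7 = 23] the outer -7 inverts by adding 7 ⇒ sub: (5*((-3*x) + 4)) - 5 = 30.
Step 2. [(5*((-3*x) + 4)) - 5 = 30] 5 comes off first (add 5) ⇒ sub: 5*((-3*x) + 4) = 35.
Step 3. [5*((-3*x) + 4) = 35] leading coefficient 5: divide by 5 ⇒ div: (-3*x) + 4 = 7.
Step 4. [(-3*x) + 4 = 7] +4 is outermost — subtract 4 both sides, so sub: -3*x = 3.
Step 5. [-3*x = 3] -3 out front; divide by -3, so div: x = -1.

Answer: x ∈ {-1}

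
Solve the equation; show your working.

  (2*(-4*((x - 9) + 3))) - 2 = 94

Step 1. [(2*(-4*((x - 9) + 3))) - 2 = 94] 2 | LHS and 2 | 94: pull 2 out, so factor: (-4*((x - 9) + 3)) - 1 = 47.
Step 2. [(-4*((x - 9) + 3)) - 1 = 47] -1 is outermost — add 1 both sides. So sub: -4*((x - 9) + 3) = 48.
Step 3. [-4*((x - 9) + 3) = 48] leading coefficient -4: divide by -4 ⇒ div: (x - 9) + 3 = -12.
Step 4. [(x - 9) + 3 = -12] 3 comes off first (subtract 3) ⇒ sub: x - 9 = -15.
Step 5. [x - 9 = -15] peel the -9: add 9 from each side. So sub: x = -6.

Answer: x ∈ {-6}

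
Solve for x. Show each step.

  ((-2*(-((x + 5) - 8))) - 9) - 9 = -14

Step 1. [((-2*(-((x + 5) - 8))) - 9) - 9 = -14] peel the -9: add 9 from each side. So sub: (-2*(-((x + 5) - 8))) - 9 = -5.
Step 2. [(-2*(-((x + 5) - 8))) - 9 = -5] peel the -9: add 9 from each side ⇒ sub: -2*(-((x + 5) - 8)) = 4.
Step 3. [-2*(-((x + 5) - 8)) = 4] leading coefficient -2: divide by -2 ⇒ div: -((x + 5) - 8) = -2.
Step 4. [-((x + 5) - 8) = -2] flip signs both sides ⇒ neg: (x + 5) - 8 = 2.
Step 5. [(x + 5) - 8 = 2] -8 is outermost — add 8 both sides. So sub: x + 5 = 10.
Step 6. [x + 5 = 10] the outer +5 inverts by subtracting 5 ⇒ sub: x = 5.

Answer: x ∈ {5}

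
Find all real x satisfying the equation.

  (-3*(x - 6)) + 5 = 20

Step 1. [(-3*(x - 6)) + 5 = 20] peel the +5: subtract 5 from each side ⇒ sub: -3*(x - 6) = 15.
Step 2. [-3*(x - 6) = 15] leading coefficient -3: divide by -3. So div: x - 6 = -5.
Step 3. [x - 6 = -5] peel the -6: add 6 from each side. So sub: x = 1.

Answer: x ∈ {1}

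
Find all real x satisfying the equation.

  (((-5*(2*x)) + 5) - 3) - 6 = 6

Step 1. [(((-5*(2*x)) + 5) - 3) - 6 = 6] add 6: x sits inside (… - 6), so sub: ((-5*(2*x)) + 5) - 3 = 12.
Step 2. [((-5*(2*x)) + 5) - 3 = 12] the outer -3 inverts by adding 3, so sub: (-5*(2*x)) + 5 = 15.
Step 3. [(-5*(2*x)) + 5 = 15] peel the +5: subtract 5 from each side, so sub: -5*(2*x) = 10.
Step 4. [-5*(2*x) = 10] -5 out front; divide by -5, so div: 2*x = -2.
Step 5. [2*x = -2] LHS = 2·(…); ÷2 both sides ⇒ div: x = -1.

Answer: x ∈ {-1}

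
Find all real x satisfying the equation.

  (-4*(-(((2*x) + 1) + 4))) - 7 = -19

Step 1. [(-4*(-(((2*x) + 1) + 4))) - 7 = -19] add 7: x sits inside (… - 7). So sub: -4*(-(((2*x) + 1) + 4)) = -12.
Step 2. [-4*(-(((2*x) + 1) + 4)) = -12] -4·(inner) — divide through by -4, so div: -(((2*x) + 1) + 4) = 3.
Step 3. [-(((2*x) + 1) + 4) = 3] flip signs both sides ⇒ neg: ((2*x) + 1) + 4 = -3.
Step 4. [((2*x) + 1) + 4 = -3] +4 is outermost — subtract 4 both sides ⇒ sub: (2*x) + 1 = -7.
Step 5. [(2*x) + 1 = -7] 1 comes off first (subtract 1) ⇒ sub: 2*x = -8.
Step 6. [2*x = -8] LHS = 2·(…); ÷2 both sides, so div: x = -4.

Answer: x ∈ {-4}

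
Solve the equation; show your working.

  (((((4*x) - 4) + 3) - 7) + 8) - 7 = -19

Step 1. [(((((4*x) - 4) + 3) - 7) + 8) - 7 = -19] the outer -7 inverts by adding 7, so sub: ((((4*x) - 4) + 3) - 7) + 8 = -12.
Step 2. [((((4*x) - 4) + 3) - 7) + 8 = -12] the outer +8 inverts by subtracting 8. So sub: (((4*x) - 4) + 3) - 7 = -20.
Step 3. [(((4*x) - 4) + 3) - 7 = -20] peel the -7: add 7 from each side, so sub: ((4*x) - 4) + 3 = -13.
Step 4. [((4*x) - 4) + 3 = -13] subtract 3: x sits inside (… + 3). So sub: (4*x) - 4 = -16.
Step 5. [(4*x) - 4 = -16] 4 divides every term; factor it out, so factor: x - 1 = -4.
Step 6. [x - 1 = -4] add 1: x sits inside (… - 1), so sub: x = -3.

Answer: x ∈ {-3}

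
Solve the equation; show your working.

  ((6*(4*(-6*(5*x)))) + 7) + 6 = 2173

Step 1. [((6*(4*(-6*(5*x)))) + 7) + 6 = 2173] subtract 6: x sits inside (… + 6) ⇒ sub: (6*(4*(-6*(5*x)))) + 7 = 2167.
Step 2. [(6*(4*(-6*(5*x)))) + 7 = 2167] subtract 7: x sits inside (… + 7), so sub: 6*(4*(-6*(5*x))) = 2160.
Step 3. [6*(4*(-6*(5*x))) = 2160] divide by the outer 6. So div: 4*(-6*(5*x)) = 360.
Step 4. [4*(-6*(5*x)) = 360] 4 out front; divide by 4. So div: -6*(5*x) = 90.
Step 5. [-6*(5*x) = 90] -6·(inner) — divide through by -6. So div: 5*x = -15.
Step 6. [5*x = -15] 5·(inner) — divide through by 5. So div: x = -3.

Answer: x ∈ {-3}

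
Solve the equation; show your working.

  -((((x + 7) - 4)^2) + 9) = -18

Step 1. [-((((x + 7) - 4)^2) + 9) = -18] flip signs both sides. So neg: (((x + 7) - 4)^2) + 9 = 18.
Step 2. [(((x + 7) - 4)^2) + 9 = 18] +9 is outermost — subtract 9 both sides, so sub: ((x + 7) - 4)^2 = 9.
Step 3. [((x + 7) - 4)^2 = 9] LHS squared, RHS 9 ≥ 0: apply √ (±), so sqrt: (x + 7) - 4 = 3 or -3.
Step 4. [(x + 7) - 4 = 3 or -3] 4 comes off first (add 4) ⇒ sub: x + 7 = 7 or 1.
Step 5. [x + 7 = 7 or 1] 7 comes off first (subtract 7). So sub: x = 0 or -6.

Answer: x ∈ {-6, 0}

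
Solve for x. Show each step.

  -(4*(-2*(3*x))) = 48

Step 1. [-(4*(-2*(3*x))) = 48] LHS negated; negate both sides, so neg: 4*(-2*(3*x)) = -48.
Step 2. [4*(-2*(3*x)) = -48] LHS = 4·(…); ÷4 both sides. So div: -2*(3*x) = -12.
Step 3. [-2*(3*x) = -12] -2·(inner) — divide through by -2 ⇒ div: 3*x = 6.
Step 4. [3*x = 6] 3 out front; divide by 3, so div: x = 2.

Answer: x ∈ {2}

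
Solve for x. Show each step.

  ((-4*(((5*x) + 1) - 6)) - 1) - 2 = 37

Step 1. [((-4*(((5*x) + 1) - 6)) - 1) - 2 = 37] add 2: x sits inside (… - 2), so sub: (-4*(((5*x) + 1) - 6)) - 1 = 39.
Step 2. [(-4*(((5*x) + 1) - 6)) - 1 = 39] 1 comes off first (add 1), so sub: -4*(((5*x) + 1) - 6) = 40.
Step 3. [-4*(((5*x) + 1) - 6) = 40] LHS = -4·(…); ÷-4 both sides. So div: ((5*x) + 1) - 6 = -10.
Step 4. [((5*x) + 1) - 6 = -10] add 6: x sits inside (… - 6) ⇒ sub: (5*x) + 1 = -4.
Step 5. [(5*x) + 1 = -4] 1 comes off first (subtract 1), so sub: 5*x = -5.
Step 6. [5*x = -5] 5 out front; divide by 5, so div: x = -1.

Answer: x ∈ {-1}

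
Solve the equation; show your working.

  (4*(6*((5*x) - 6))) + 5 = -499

Step 1. [(4*(6*((5*x) - 6))) + 5 = -499] 5 comes off first (subtract 5), so sub: 4*(6*((5*x) - 6)) = -504.
Step 2. [4*(6*((5*x) - 6)) = -504] 4·(inner) — divide through by 4 ⇒ div: 6*((5*x) - 6) = -126.
Step 3. [6*((5*x) - 6) = -126] divide by the outer 6. So div: (5*x) - 6 = -21.
Step 4. [(5*x) - 6 = -21] 6 comes off first (add 6) ⇒ sub: 5*x = -15.
Step 5. [5*x = -15] 5·(inner) — divide through by 5. So div: x = -3.

Answer: x ∈ {-3}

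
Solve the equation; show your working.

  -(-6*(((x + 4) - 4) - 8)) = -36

Step 1. [-(-6*(((x + 4) - 4) - 8)) = -36] leading − — multiply by −1, so neg: -6*(((x + 4) - 4) - 8) = 36.
Step 2. [-6*(((x + 4) - 4) - 8) = 36] -6·(inner) — divide through by -6, so div: ((x + 4) - 4) - 8 = -6.
Step 3. [((x + 4) - 4) - 8 = -6] the outer -8 inverts by adding 8. So sub: (x + 4) - 4 = 2.
Step 4. [(x + 4) - 4 = 2] peel the -4: add 4 from each side ⇒ sub: x + 4 = 6.
Step 5. [x + 4 = 6] 4 comes off first (subtract 4), so sub: x = 2.

Answer: x ∈ {2}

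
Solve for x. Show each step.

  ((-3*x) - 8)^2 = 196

Step 1. [((-3*x) - 8)^2 = 196] 196 ≥ 0, LHS is (·)² — take ±√, so sqrt: (-3*x) - 8 = 14 or -14.
Step 2. [(-3*x) - 8 = 14 or -14] the outer -8 inverts by adding 8, so sub: -3*x = 22 or -6.
Step 3. [-3*x = 22 or -6] -3 out front; divide by -3 ⇒ div: x = -22/3 or 2.

Answer: x ∈ {-22/3, 2}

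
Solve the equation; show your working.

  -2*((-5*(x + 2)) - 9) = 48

Step 1. [-2*((-5*(x + 2)) - 9) = 48] -2 out front; divide by -2. So div: (-5*(x + 2)) - 9 = -24.
Step 2. [(-5*(x + 2)) - 9 = -24] the outer -9 inverts by adding 9 ⇒ sub: -5*(x + 2) = -15.
Step 3. [-5*(x + 2) = -15] -5·(inner) — divide through by -5, so div: x + 2 = 3.
Step 4. [x + 2 = 3] the outer +2 inverts by subtracting 2. So sub: x = 1.

Answer: x ∈ {1}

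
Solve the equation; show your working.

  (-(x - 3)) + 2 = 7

Step 1. [(-(x - 3)) + 2 = 7] the outer +2 inverts by subtracting 2. So sub: -(x - 3) = 5.
Step 2. [-(x - 3) = 5] flip signs both sides. So neg: x - 3 = -5.
Step 3. [x - 3 = -5] -3 is outermost — add 3 both sides ⇒ sub: x = -2.

Answer: x ∈ {-2}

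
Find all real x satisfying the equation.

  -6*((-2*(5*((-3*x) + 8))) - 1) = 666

Step 1. [-6*((-2*(5*((-3*x) + 8))) - 1) = 666] -6 out front; divide by -6 ⇒ div: (-2*(5*((-3*x) + 8))) - 1 = -111.
Step 2. [(-2*(5*((-3*x) + 8))) - 1 = -111] the outer -1 inverts by adding 1. So sub: -2*(5*((-3*x) + 8)) = -110.
Step 3. [-2*(5*((-3*x) + 8)) = -110] -2 out front; divide by -2 ⇒ div: 5*((-3*x) + 8) = 55.
Step 4. [5*((-3*x) + 8) = 55] 5·(inner) — divide through by 5, so div: (-3*x) + 8 = 11.
Step 5. [(-3*x) + 8 = 11] 8 comes off first (subtract 8) ⇒ sub: -3*x = 3.
Step 6. [-3*x = 3] -3 out front; divide by -3 ⇒ div: x = -1.

Answer: x ∈ {-1}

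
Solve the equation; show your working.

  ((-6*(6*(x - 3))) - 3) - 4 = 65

Step 1. [((-6*(6*(x - 3))) - 3) - 4 = 65] the outer -4 inverts by adding 4, so sub: (-6*(6*(x - 3))) - 3 = 69.
Step 2. [(-6*(6*(x - 3))) - 3 = 69] 3 comes off first (add 3) ⇒ sub: -6*(6*(x - 3)) = 72.
Step 3. [-6*(6*(x - 3)) = 72] -6·(inner) — divide through by -6 ⇒ div: 6*(x - 3) = -12.
Step 4. [6*(x - 3) = -12] leading coefficient 6: divide by 6, so div: x - 3 = -2.
Step 5. [x - 3 = -2] the outer -3 inverts by adding 3 ⇒ sub: x = 1.

Answer: x ∈ {1}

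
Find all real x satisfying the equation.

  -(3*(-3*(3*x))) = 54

Step 1. [-(3*(-3*(3*x))) = 54] LHS negated; negate both sides. So neg: 3*(-3*(3*x)) = -54.
Step 2. [3*(-3*(3*x)) = -54] 3 out front; divide by 3 ⇒ div: -3*(3*x) = -18.
Step 3. [-3*(3*x) = -18] divide by the outer -3. So div: 3*x = 6.
Step 4. [3*x = 6] 3 out front; divide by 3, so div: x = 2.

Answer: x ∈ {2}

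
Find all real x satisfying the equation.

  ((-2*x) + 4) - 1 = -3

Step 1. [((-2*x) + 4) - 1 = -3] the outer -1 inverts by adding 1, so sub: (-2*x) + 4 = -2.
Step 2. [(-2*x) + 4 = -2] -2 | LHS and -2 | -2: pull -2 out. So factor: x - 2 = 1.
Step 3. [x - 2 = 1] the outer -2 inverts by adding 2. So sub: x = 3.

Answer: x ∈ {3}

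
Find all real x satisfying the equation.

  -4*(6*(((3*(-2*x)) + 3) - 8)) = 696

Step 1. [-4*(6*(((3*(-2*x)) + 3) - 8)) = 696] -4·(inner) — divide through by -4. So div: 6*(((3*(-2*x)) + 3) - 8) = -174.
Step 2. [6*(((3*(-2*x)) + 3) - 8) = -174] LHS = 6·(…); ÷6 both sides ⇒ div: ((3*(-2*x)) + 3) - 8 = -29.
Step 3. [((3*(-2*x)) + 3) - 8 = -29] the outer -8 inverts by adding 8 ⇒ sub: (3*(-2*x)) + 3 = -21.
Step 4. [(3*(-2*x)) + 3 = -21] 3 divides every term; factor it out ⇒ factor: (-2*x) + 1 = -7.
Step 5. [(-2*x) + 1 = -7] the outer +1 inverts by subtracting 1 ⇒ sub: -2*x = -8.
Step 6. [-2*x = -8] divide by the outer -2 ⇒ div: x = 4.

Answer: x ∈ {4}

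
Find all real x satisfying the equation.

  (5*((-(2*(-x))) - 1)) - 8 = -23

Step 1. [(5*((-(2*(-x))) - 1)) - 8 = -23] the outer -8 inverts by adding 8 ⇒ sub: 5*((-(2*(-x))) - 1) = -15.
Step 2. [5*((-(2*(-x))) - 1) = -15] divide by the outer 5 ⇒ div: (-(2*(-x))) - 1 = -3.
Step 3. [(-(2*(-x))) - 1 = -3] the outer -1 inverts by adding 1, so sub: -(2*(-x)) = -2.
Step 4. [-(2*(-x)) = -2] LHS negated; negate both sides. So neg: 2*(-x) = 2.
Step 5. [2*(-x) = 2] leading coefficient 2: divide by 2 ⇒ div: -x = 1.
Step 6. [-x = 1] flip signs both sides, so neg: x = -1.

Answer: x ∈ {-1}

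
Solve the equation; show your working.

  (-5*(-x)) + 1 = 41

Step 1. [(-5*(-x)) + 1 = 41] 1 comes off first (subtract 1). So sub: -5*(-x) = 40.
Step 2. [-5*(-x) = 40] LHS = -5·(…); ÷-5 both sides ⇒ div: -x = -8.
Step 3. [-x = -8] LHS negated; negate both sides ⇒ neg: x = 8.

Answer: x ∈ {8}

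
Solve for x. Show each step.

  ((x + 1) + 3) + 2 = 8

Step 1. [((x + 1) + 3) + 2 = 8] peel the +2: subtract 2 from each side ⇒ sub: (x + 1) + 3 = 6.
Step 2. [(x + 1) + 3 = 6] peel the +3: subtract 3 from each side, so sub: x + 1 = 3.
Step 3. [x + 1 = 3] peel the +1: subtract 1 from each side. So sub: x = 2.

Answer: x ∈ {2}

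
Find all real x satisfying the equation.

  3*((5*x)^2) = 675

Step 1. [3*((5*x)^2) = 675] divide by the outer 3. So div: (5*x)^2 = 225.
Step 2. [(5*x)^2 = 225] LHS squared, RHS 225 ≥ 0: apply √ (±), so sqrt: 5*x = 15 or -15.
Step 3. [5*x = 15 or -15] divide by the outer 5. So div: x = 3 or -3.

Answer: x ∈ {-3, 3}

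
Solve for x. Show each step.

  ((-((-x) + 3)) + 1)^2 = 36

Step 1. [((-((-x) + 3)) + 1)^2 = 36] LHS squared, RHS 36 ≥ 0: apply √ (±). So sqrt: (-((-x) + 3)) + 1 = 6 or -6.
Step 2. [(-((-x) + 3)) + 1 = 6 or -6] peel the +1: subtract 1 from each side. So sub: -((-x) + 3) = 5 or -7.
Step 3. [-((-x) + 3) = 5 or -7] leading − — multiply by −1. So neg: (-x) + 3 = -5 or 7.
Step 4. [(-x) + 3 = -5 or 7] subtract 3: x sits inside (… + 3) ⇒ sub: -x = -8 or 4.
Step 5. [-x = -8 or 4] leading − — multiply by −1, so neg: x = 8 or -4.

Answer: x ∈ {-4, 8}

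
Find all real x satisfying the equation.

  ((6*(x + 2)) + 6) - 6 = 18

Step 1. [((6*(x + 2)) + 6) - 6 = 18] -6 is outermost — add 6 both sides ⇒ sub: (6*(x + 2)) + 6 = 24.
Step 2. [(6*(x + 2)) + 6 = 24] 6 | LHS and 6 | 24: pull 6 out ⇒ factor: (x + 2) + 1 = 4.
Step 3. [(x + 2) + 1 = 4] the outer +1 inverts by subtracting 1. So sub: x + 2 = 3.
Step 4. [x + 2 = 3] the outer +2 inverts by subtracting 2 ⇒ sub: x = 1.

Answer: x ∈ {1}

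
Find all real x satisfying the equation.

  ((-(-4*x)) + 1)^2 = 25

Step 1. [((-(-4*x)) + 1)^2 = 25] LHS squared, RHS 25 ≥ 0: apply √ (±), so sqrt: (-(-4*x)) + 1 = 5 or -5.
Step 2. [(-(-4*x)) + 1 = 5 or -5] 1 comes off first (subtract 1). So sub: -(-4*x) = 4 or -6.
Step 3. [-(-4*x) = 4 or -6] leading − — multiply by −1, so neg: -4*x = -4 or 6.
Step 4. [-4*x = -4 or 6] LHS = -4·(…); ÷-4 both sides ⇒ div: x = 1 or -3/2.

Answer: x ∈ {-3/2, 1}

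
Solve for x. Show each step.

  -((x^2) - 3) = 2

Step 1. [-((x^2) - 3) = 2] leading − — multiply by −1. So neg: (x^2) - 3 = -2.
Step 2. [(x^2) - 3 = -2] -3 is outermost — add 3 both sides, so sub: x^2 = 1.
Step 3. [x^2 = 1] √ both sides: 1 ≥ 0 gives two branches. So sqrt: x = 1 or -1.

Answer: x ∈ {-1, 1}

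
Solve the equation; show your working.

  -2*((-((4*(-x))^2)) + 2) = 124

Step 1. [-2*((-((4*(-x))^2)) + 2) = 124] LHS = -2·(…); ÷-2 both sides ⇒ div: (-((4*(-x))^2)) + 2 = -62.
Step 2. [(-((4*(-x))^2)) + 2 = -62] +2 is outermost — subtract 2 both sides. So sub: -((4*(-x))^2) = -64.
Step 3. [-((4*(-x))^2) = -64] LHS negated; negate both sides, so neg: (4*(-x))^2 = 64.
Step 4. [(4*(-x))^2 = 64] 64 ≥ 0, LHS is (·)² — take ±√. So sqrt: 4*(-x) = 8 or -8.
Step 5. [4*(-x) = 8 or -8] 4 out front; divide by 4. So div: -x = 2 or -2.
Step 6. [-x = 2 or -2] LHS negated; negate both sides. So neg: x = -2 or 2.

Answer: x ∈ {-2, 2}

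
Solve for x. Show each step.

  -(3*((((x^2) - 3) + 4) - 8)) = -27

Step 1. [-(3*((((x^2) - 3) + 4) - 8)) = -27] flip signs both sides ⇒ neg: 3*((((x^2) - 3) + 4) - 8) = 27.
Step 2. [3*((((x^2) - 3) + 4) - 8) = 27] 3 out front; divide by 3 ⇒ div: (((x^2) - 3) + 4) - 8 = 9.
Step 3. [(((x^2) - 3) + 4) - 8 = 9] add 8: x sits inside (… - 8) ⇒ sub: ((x^2) - 3) + 4 = 17.
Step 4. [((x^2) - 3) + 4 = 17] 4 comes off first (subtract 4). So sub: (x^2) - 3 = 13.
Step 5. [(x^2) - 3 = 13] peel the -3: add 3 from each side. So sub: x^2 = 16.
Step 6. [x^2 = 16] √ both sides: 16 ≥ 0 gives two branches, so sqrt: x = 4 or -4.

Answer: x ∈ {-4, 4}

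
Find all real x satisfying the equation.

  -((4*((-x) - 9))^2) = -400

Step 1. [-((4*((-x) - 9))^2) = -400] LHS negated; negate both sides ⇒ neg: (4*((-x) - 9))^2 = 400.
Step 2. [(4*((-x) - 9))^2 = 400] LHS squared, RHS 400 ≥ 0: apply √ (±) ⇒ sqrt: 4*((-x) - 9) = 20 or -20.
Step 3. [4*((-x) - 9) = 20 or -20] leading coefficient 4: divide by 4 ⇒ div: (-x) - 9 = 5 or -5.
Step 4. [(-x) - 9 = 5 or -5] the outer -9 inverts by adding 9, so sub: -x = 14 or 4.
Step 5. [-x = 14 or 4] leading − — multiply by −1. So neg: x = -14 or -4.

Answer: x ∈ {-14, -4}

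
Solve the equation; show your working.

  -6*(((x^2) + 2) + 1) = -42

Step 1. [-6*(((x^2) + 2) + 1) = -42] LHS = -6·(…); ÷-6 both sides ⇒ div: ((x^2) + 2) + 1 = 7.
Step 2. [((x^2) + 2) + 1 = 7] peel the +1: subtract 1 from each side ⇒ sub: (x^2) + 2 = 6.
Step 3. [(x^2) + 2 = 6] the outer +2 inverts by subtracting 2. So sub: x^2 = 4.
Step 4. [x^2 = 4] √ both sides: 4 ≥ 0 gives two branches, so sqrt: x = 2 or -2.

Answer: x ∈ {-2, 2}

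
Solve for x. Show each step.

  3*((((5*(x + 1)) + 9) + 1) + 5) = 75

Step 1. [3*((((5*(x + 1)) + 9) + 1) + 5) = 75] LHS = 3·(…); ÷3 both sides, so div: (((5*(x + 1)) + 9) + 1) + 5 = 25.
Step 2. [(((5*(x + 1)) + 9) + 1) + 5 = 25] subtract 5: x sits inside (… + 5) ⇒ sub: ((5*(x + 1)) + 9) + 1 = 20.
Step 3. [((5*(x + 1)) + 9) + 1 = 20] 1 comes off first (subtract 1) ⇒ sub: (5*(x + 1)) + 9 = 19.
Step 4. [(5*(x + 1)) + 9 = 19] subtract 9: x sits inside (… + 9). So sub: 5*(x + 1) = 10.
Step 5. [5*(x + 1) = 10] LHS = 5·(…); ÷5 both sides ⇒ div: x + 1 = 2.
Step 6. [x + 1 = 2] subtract 1: x sits inside (… + 1), so sub: x = 1.

Answer: x ∈ {1}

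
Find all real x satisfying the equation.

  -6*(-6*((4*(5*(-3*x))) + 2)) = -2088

Step 1. [-6*(-6*((4*(5*(-3*x))) + 2)) = -2088] LHS = -6·(…); ÷-6 both sides, so div: -6*((4*(5*(-3*x))) + 2) = 348.
Step 2. [-6*((4*(5*(-3*x))) + 2) = 348] -6 out front; divide by -6, so div: (4*(5*(-3*x))) + 2 = -58.
Step 3. [(4*(5*(-3*x))) + 2 = -58] the outer +2 inverts by subtracting 2. So sub: 4*(5*(-3*x)) = -60.
Step 4. [4*(5*(-3*x)) = -60] leading coefficient 4: divide by 4 ⇒ div: 5*(-3*x) = -15.
Step 5. [5*(-3*x) = -15] 5·(inner) — divide through by 5, so div: -3*x = -3.
Step 6. [-3*x = -3] LHS = -3·(…); ÷-3 both sides ⇒ div: x = 1.

Answer: x ∈ {1}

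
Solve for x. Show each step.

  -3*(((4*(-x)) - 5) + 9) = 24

Step 1. [-3*(((4*(-x)) - 5) + 9) = 24] -3·(inner) — divide through by -3 ⇒ div: ((4*(-x)) - 5) + 9 = -8.
Step 2. [((4*(-x)) - 5) + 9 = -8] +9 is outermost — subtract 9 both sides. So sub: (4*(-x)) - 5 = -17.
Step 3. [(4*(-x)) - 5 = -17] peel the -5: add 5 from each side. So sub: 4*(-x) = -12.
Step 4. [4*(-x) = -12] 4·(inner) — divide through by 4, so div: -x = -3.
Step 5. [-x = -3] leading − — multiply by −1. So neg: x = 3.

Answer: x ∈ {3}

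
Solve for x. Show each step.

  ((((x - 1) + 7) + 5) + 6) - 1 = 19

Step 1. [((((x - 1) + 7) + 5) + 6) - 1 = 19] the outer -1 inverts by adding 1 ⇒ sub: (((x - 1) + 7) + 5) + 6 = 20.
Step 2. [(((x - 1) + 7) + 5) + 6 = 20] peel the +6: subtract 6 from each side, so sub: ((x - 1) + 7) + 5 = 14.
Step 3. [((x - 1) + 7) + 5 = 14] subtract 5: x sits inside (… + 5), so sub: (x - 1) + 7 = 9.
Step 4. [(x - 1) + 7 = 9] peel the +7: subtract 7 from each side ⇒ sub: x - 1 = 2.
Step 5. [x - 1 = 2] peel the -1: add 1 from each side. So sub: x = 3.

Answer: x ∈ {3}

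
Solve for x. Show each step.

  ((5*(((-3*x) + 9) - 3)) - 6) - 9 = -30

Step 1. [((5*(((-3*x) + 9) - 3)) - 6) - 9 = -30] add 9: x sits inside (… - 9), so sub: (5*(((-3*x) + 9) - 3)) - 6 = -21.
Step 2. [(5*(((-3*x) + 9) - 3)) - 6 = -21] peel the -6: add 6 from each side, so sub: 5*(((-3*x) + 9) - 3) = -15.
Step 3. [5*(((-3*x) + 9) - 3) = -15] LHS = 5·(…); ÷5 both sides. So div: ((-3*x) + 9) - 3 = -3.
Step 4. [((-3*x) + 9) - 3 = -3] -3 is outermost — add 3 both sides ⇒ sub: (-3*x) + 9 = 0.
Step 5. [(-3*x) + 9 = 0] peel the +9: subtract 9 from each side. So sub: -3*x = -9.
Step 6. [-3*x = -9] divide by the outer -3. So div: x = 3.

Answer: x ∈ {3}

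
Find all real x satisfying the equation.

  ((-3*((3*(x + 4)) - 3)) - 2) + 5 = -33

Step 1. [((-3*((3*(x + 4)) - 3)) - 2) + 5 = -33] the outer +5 inverts by subtracting 5 ⇒ sub: (-3*((3*(x + 4)) - 3)) - 2 = -38.
Step 2. [(-3*((3*(x + 4)) - 3)) - 2 = -38] 2 comes off first (add 2) ⇒ sub: -3*((3*(x + 4)) - 3) = -36.
Step 3. [-3*((3*(x + 4)) - 3) = -36] divide by the outer -3, so div: (3*(x + 4)) - 3 = 12.
Step 4. [(3*(x + 4)) - 3 = 12] 3 divides every term; factor it out ⇒ factor: (x + 4) - 1 = 4.
Step 5. [(x + 4) - 1 = 4] 1 comes off first (add 1), so sub: x + 4 = 5.
Step 6. [x + 4 = 5] the outer +4 inverts by subtracting 4 ⇒ sub: x = 1.

Answer: x ∈ {1}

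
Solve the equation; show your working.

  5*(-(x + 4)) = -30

Step 1. [5*(-(x + 4)) = -30] 5 out front; divide by 5 ⇒ div: -(x + 4) = -6.
Step 2. [-(x + 4) = -6] leading − — multiply by −1, so neg: x + 4 = 6.
Step 3. [x + 4 = 6] 4 comes off first (subtract 4). So sub: x = 2.

Answer: x ∈ {2}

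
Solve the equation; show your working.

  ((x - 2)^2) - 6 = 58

Step 1. [((x - 2)^2) - 6 = 58] -6 is outermost — add 6 both sides ⇒ sub: (x - 2)^2 = 64.
Step 2. [(x - 2)^2 = 64] 64 ≥ 0, LHS is (·)² — take ±√. So sqrt: x - 2 = 8 or -8.
Step 3. [x - 2 = 8 or -8] peel the -2: add 2 from each side ⇒ sub: x = 10 or -6.

Answer: x ∈ {-6, 10}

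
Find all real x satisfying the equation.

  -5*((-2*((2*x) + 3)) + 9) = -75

Step 1. [-5*((-2*((2*x) + 3)) + 9) = -75] -5 out front; divide by -5. So div: (-2*((2*x) + 3)) + 9 = 15.
Step 2. [(-2*((2*x) + 3)) + 9 = 15] subtract 9: x sits inside (… + 9) ⇒ sub: -2*((2*x) + 3) = 6.
Step 3. [-2*((2*x) + 3) = 6] divide by the outer -2 ⇒ div: (2*x) + 3 = -3.
Step 4. [(2*x) + 3 = -3] peel the +3: subtract 3 from each side ⇒ sub: 2*x = -6.
Step 5. [2*x = -6] LHS = 2·(…); ÷2 both sides, so div: x = -3.

Answer: x ∈ {-3}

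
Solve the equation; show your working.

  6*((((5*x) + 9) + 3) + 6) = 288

Step 1. [6*((((5*x) + 9) + 3) + 6) = 288] 6 out front; divide by 6. So div: (((5*x) + 9) + 3) + 6 = 48.
Step 2. [(((5*x) + 9) + 3) + 6 = 48] the outer +6 inverts by subtracting 6 ⇒ sub: ((5*x) + 9) + 3 = 42.
Step 3. [((5*x) + 9) + 3 = 42] subtract 3: x sits inside (… + 3) ⇒ sub: (5*x) + 9 = 39.
Step 4. [(5*x) + 9 = 39] subtract 9: x sits inside (… + 9). So sub: 5*x = 30.
Step 5. [5*x = 30] 5 out front; divide by 5 ⇒ div: x = 6.

Answer: x ∈ {6}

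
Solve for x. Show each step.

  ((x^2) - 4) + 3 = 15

Step 1. [((x^2) - 4) + 3 = 15] the outer +3 inverts by subtracting 3. So sub: (x^2) - 4 = 12.
Step 2. [(x^2) - 4 = 12] -4 is outermost — add 4 both sides ⇒ sub: x^2 = 16.
Step 3. [x^2 = 16] √ both sides: 16 ≥ 0 gives two branches ⇒ sqrt: x = 4 or -4.

Answer: x ∈ {-4, 4}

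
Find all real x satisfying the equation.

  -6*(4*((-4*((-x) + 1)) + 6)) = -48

Step 1. [-6*(4*((-4*((-x) + 1)) + 6)) = -48] divide by the outer -6, so div: 4*((-4*((-x) + 1)) + 6) = 8.
Step 2. [4*((-4*((-x) + 1)) + 6) = 8] LHS = 4·(…); ÷4 both sides. So div: (-4*((-x) + 1)) + 6 = 2.
Step 3. [(-4*((-x) + 1)) + 6 = 2] the outer +6 inverts by subtracting 6 ⇒ sub: -4*((-x) + 1) = -4.
Step 4. [-4*((-x) + 1) = -4] LHS = -4·(…); ÷-4 both sides, so div: (-x) + 1 = 1.
Step 5. [(-x) + 1 = 1] peel the +1: subtract 1 from each side, so sub: -x = 0.
Step 6. [-x = 0] leading − — multiply by −1. So neg: x = 0.

Answer: x ∈ {0}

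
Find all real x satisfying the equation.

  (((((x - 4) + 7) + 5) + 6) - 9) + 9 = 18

Step 1. [(((((x - 4) + 7) + 5) + 6) - 9) + 9 = 18] subtract 9: x sits inside (… + 9) ⇒ sub: ((((x - 4) + 7) + 5) + 6) - 9 = 9.
Step 2. [((((x - 4) + 7) + 5) + 6) - 9 = 9] the outer -9 inverts by adding 9 ⇒ sub: (((x - 4) + 7) + 5) + 6 = 18.
Step 3. [(((x - 4) + 7) + 5) + 6 = 18] +6 is outermost — subtract 6 both sides ⇒ sub: ((x - 4) + 7) + 5 = 12.
Step 4. [((x - 4) + 7) + 5 = 12] the outer +5 inverts by subtracting 5 ⇒ sub: (x - 4) + 7 = 7.
Step 5. [(x - 4) + 7 = 7] +7 is outermost — subtract 7 both sides, so sub: x - 4 = 0.
Step 6. [x - 4 = 0] add 4: x sits inside (… - 4), so sub: x = 4.

Answer: x ∈ {4}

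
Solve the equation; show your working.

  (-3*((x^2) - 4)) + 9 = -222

Step 1. [(-3*((x^2) - 4)) + 9 = -222] subtract 9: x sits inside (… + 9) ⇒ sub: -3*((x^2) - 4) = -231.
Step 2. [-3*((x^2) - 4) = -231] -3 out front; divide by -3, so div: (x^2) - 4 = 77.
Step 3. [(x^2) - 4 = 77] peel the -4: add 4 from each side ⇒ sub: x^2 = 81.
Step 4. [x^2 = 81] LHS squared, RHS 81 ≥ 0: apply √ (±), so sqrt: x = 9 or -9.

Answer: x ∈ {-9, 9}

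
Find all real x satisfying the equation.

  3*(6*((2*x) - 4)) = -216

Step 1. [3*(6*((2*x) - 4)) = -216] 3 out front; divide by 3, so div: 6*((2*x) - 4) = -72.
Step 2. [6*((2*x) - 4) = -72] 6 out front; divide by 6, so div: (2*x) - 4 = -12.
Step 3. [(2*x) - 4 = -12] common factor 2 (LHS and -12) — divide through, so factor: x - 2 = -6.
Step 4. [x - 2 = -6] add 2: x sits inside (… - 2). So sub: x = -4.

Answer: x ∈ {-4}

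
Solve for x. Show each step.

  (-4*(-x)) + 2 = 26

Step 1. [(-4*(-x)) + 2 = 26] the outer +2 inverts by subtracting 2. So sub: -4*(-x) = 24.
Step 2. [-4*(-x) = 24] leading coefficient -4: divide by -4. So div: -x = -6.
Step 3. [-x = -6] LHS negated; negate both sides, so neg: x = 6.

Answer: x ∈ {6}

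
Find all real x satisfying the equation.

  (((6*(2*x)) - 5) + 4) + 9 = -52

Step 1. [(((6*(2*x)) - 5) + 4) + 9 = -52] peel the +9: subtract 9 from each side. So sub: ((6*(2*x)) - 5) + 4 = -61.
Step 2. [((6*(2*x)) - 5) + 4 = -61] the outer +4 inverts by subtracting 4, so sub: (6*(2*x)) - 5 = -65.
Step 3. [(6*(2*x)) - 5 = -65] 5 comes off first (add 5) ⇒ sub: 6*(2*x) = -60.
Step 4. [6*(2*x) = -60] 6·(inner) — divide through by 6 ⇒ div: 2*x = -10.
Step 5. [2*x = -10] 2·(inner) — divide through by 2 ⇒ div: x = -5.

Answer: x ∈ {-5}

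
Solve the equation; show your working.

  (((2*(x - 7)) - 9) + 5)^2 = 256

Step 1. [(((2*(x - 7)) - 9) + 5)^2 = 256] LHS squared, RHS 256 ≥ 0: apply √ (±). So sqrt: ((2*(x - 7)) - 9) + 5 = 16 or -16.
Step 2. [((2*(x - 7)) - 9) + 5 = 16 or -16] 5 comes off first (subtract 5), so sub: (2*(x - 7)) - 9 = 11 or -21.
Step 3. [(2*(x - 7)) - 9 = 11 or -21] peel the -9: add 9 from each side ⇒ sub: 2*(x - 7) = 20 or -12.
Step 4. [2*(x - 7) = 20 or -12] 2 out front; divide by 2 ⇒ div: x - 7 = 10 or -6.
Step 5. [x - 7 = 10 or -6] -7 is outermost — add 7 both sides, so sub: x = 17 or 1.

Answer: x ∈ {1, 17}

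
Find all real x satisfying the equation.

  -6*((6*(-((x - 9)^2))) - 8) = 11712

Step 1. [-6*((6*(-((x - 9)^2))) - 8) = 11712] leading coefficient -6: divide by -6 ⇒ div: (6*(-((x - 9)^2))) - 8 = -1952.
Step 2. [(6*(-((x - 9)^2))) - 8 = -1952] peel the -8: add 8 from each side. So sub: 6*(-((x - 9)^2)) = -1944.
Step 3. [6*(-((x - 9)^2)) = -1944] divide by the outer 6. So div: -((x - 9)^2) = -324.
Step 4. [-((x - 9)^2) = -324] LHS negated; negate both sides ⇒ neg: (x - 9)^2 = 324.
Step 5. [(x - 9)^2 = 324] 324 ≥ 0, LHS is (·)² — take ±√, so sqrt: x - 9 = 18 or -18.
Step 6. [x - 9 = 18 or -18] 9 comes off first (add 9), so sub: x = 27 or -9.

Answer: x ∈ {-9, 27}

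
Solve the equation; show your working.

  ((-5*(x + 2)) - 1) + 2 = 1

Step 1. [((-5*(x + 2)) - 1) + 2 = 1] subtract 2: x sits inside (… + 2), so sub: (-5*(x + 2)) - 1 = -1.
Step 2. [(-5*(x + 2)) - 1 = -1] the outer -1 inverts by adding 1, so sub: -5*(x + 2) = 0.
Step 3. [-5*(x + 2) = 0] LHS = -5·(…); ÷-5 both sides. So div: x + 2 = 0.
Step 4. [x + 2 = 0] 2 comes off first (subtract 2) ⇒ sub: x = -2.

Answer: x ∈ {-2}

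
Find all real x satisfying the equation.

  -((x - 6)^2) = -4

Step 1. [-((x - 6)^2) = -4] LHS negated; negate both sides. So neg: (x - 6)^2 = 4.
Step 2. [(x - 6)^2 = 4] √ both sides: 4 ≥ 0 gives two branches ⇒ sqrt: x - 6 = 2 or -2.
Step 3. [x - 6 = 2 or -2] 6 comes off first (add 6), so sub: x = 8 or 4.

Answer: x ∈ {4, 8}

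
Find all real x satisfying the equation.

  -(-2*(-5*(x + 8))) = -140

Step 1. [-(-2*(-5*(x + 8))) = -140] leading − — multiply by −1 ⇒ neg: -2*(-5*(x + 8)) = 140.
Step 2. [-2*(-5*(x + 8)) = 140] -2·(inner) — divide through by -2. So div: -5*(x + 8) = -70.
Step 3. [-5*(x + 8) = -70] LHS = -5·(…); ÷-5 both sides ⇒ div: x + 8 = 14.
Step 4. [x + 8 = 14] subtract 8: x sits inside (… + 8), so sub: x = 6.

Answer: x ∈ {6}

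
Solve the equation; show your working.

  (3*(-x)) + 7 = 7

Step 1. [(3*(-x)) + 7 = 7] the outer +7 inverts by subtracting 7, so sub: 3*(-x) = 0.
Step 2. [3*(-x) = 0] 3·(inner) — divide through by 3, so div: -x = 0.
Step 3. [-x = 0] leading − — multiply by −1. So neg: x = 0.

Answer: x ∈ {0}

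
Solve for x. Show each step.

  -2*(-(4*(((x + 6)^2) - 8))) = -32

Step 1. [-2*(-(4*(((x + 6)^2) - 8))) = -32] divide by the outer -2, so div: -(4*(((x + 6)^2) - 8)) = 16.
Step 2. [-(4*(((x + 6)^2) - 8)) = 16] LHS negated; negate both sides, so neg: 4*(((x + 6)^2) - 8) = -16.
Step 3. [4*(((x + 6)^2) - 8) = -16] LHS = 4·(…); ÷4 both sides ⇒ div: ((x + 6)^2) - 8 = -4.
Step 4. [((x + 6)^2) - 8 = -4] -8 is outermost — add 8 both sides ⇒ sub: (x + 6)^2 = 4.
Step 5. [(x + 6)^2 = 4] LHS squared, RHS 4 ≥ 0: apply √ (±) ⇒ sqrt: x + 6 = 2 or -2.
Step 6. [x + 6 = 2 or -2] the outer +6 inverts by subtracting 6 ⇒ sub: x = -4 or -8.

Answer: x ∈ {-8, -4}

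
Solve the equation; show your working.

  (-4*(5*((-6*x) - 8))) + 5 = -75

Step 1. [(-4*(5*((-6*x) - 8))) + 5 = -75] peel the +5: subtract 5 from each side. So sub: -4*(5*((-6*x) - 8)) = -80.
Step 2. [-4*(5*((-6*x) - 8)) = -80] LHS = -4·(…); ÷-4 both sides ⇒ div: 5*((-6*x) - 8) = 20.
Step 3. [5*((-6*x) - 8) = 20] LHS = 5·(…); ÷5 both sides, so div: (-6*x) - 8 = 4.
Step 4. [(-6*x) - 8 = 4] add 8: x sits inside (… - 8) ⇒ sub: -6*x = 12.
Step 5. [-6*x = 12] LHS = -6·(…); ÷-6 both sides ⇒ div: x = -2.

Answer: x ∈ {-2}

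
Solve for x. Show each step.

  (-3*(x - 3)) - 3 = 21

Step 1. [(-3*(x - 3)) - 3 = 21] -3 | LHS and -3 | 21: pull -3 out, so factor: (x - 3) + 1 = -7.
Step 2. [(x - 3) + 1 = -7] subtract 1: x sits inside (… + 1). So sub: x - 3 = -8.
Step 3. [x - 3 = -8] -3 is outermost — add 3 both sides, so sub: x = -5.

Answer: x ∈ {-5}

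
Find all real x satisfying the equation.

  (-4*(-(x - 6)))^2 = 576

Step 1. [(-4*(-(x - 6)))^2 = 576] LHS squared, RHS 576 ≥ 0: apply √ (±) ⇒ sqrt: -4*(-(x - 6)) = 24 or -24.
Step 2. [-4*(-(x - 6)) = 24 or -24] -4·(inner) — divide through by -4, so div: -(x - 6) = -6 or 6.
Step 3. [-(x - 6) = -6 or 6] LHS negated; negate both sides, so neg: x - 6 = 6 or -6.
Step 4. [x - 6 = 6 or -6] 6 comes off first (add 6). So sub: x = 12 or 0.

Answer: x ∈ {0, 12}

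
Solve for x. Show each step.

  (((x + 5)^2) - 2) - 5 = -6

Step 1. [(((x + 5)^2) - 2) - 5 = -6] the outer -5 inverts by adding 5, so sub: ((x + 5)^2) - 2 = -1.
Step 2. [((x + 5)^2) - 2 = -1] peel the -2: add 2 from each side ⇒ sub: (x + 5)^2 = 1.
Step 3. [(x + 5)^2 = 1] LHS squared, RHS 1 ≥ 0: apply √ (±), so sqrt: x + 5 = 1 or -1.
Step 4. [x + 5 = 1 or -1] the outer +5 inverts by subtracting 5. So sub: x = -4 or -6.

Answer: x ∈ {-6, -4}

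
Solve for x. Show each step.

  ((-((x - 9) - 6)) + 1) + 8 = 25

Step 1. [((-((x - 9) - 6)) + 1) + 8 = 25] 8 comes off first (subtract 8), so sub: (-((x - 9) - 6)) + 1 = 17.
Step 2. [(-((x - 9) - 6)) + 1 = 17] the outer +1 inverts by subtracting 1. So sub: -((x - 9) - 6) = 16.
Step 3. [-((x - 9) - 6) = 16] LHS negated; negate both sides. So neg: (x - 9) - 6 = -16.
Step 4. [(x - 9) - 6 = -16] peel the -6: add 6 from each side, so sub: x - 9 = -10.
Step 5. [x - 9 = -10] peel the -9: add 9 from each side ⇒ sub: x = -1.

Answer: x ∈ {-1}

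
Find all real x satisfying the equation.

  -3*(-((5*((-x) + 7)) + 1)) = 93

Step 1. [-3*(-((5*((-x) + 7)) + 1)) = 93] divide by the outer -3, so div: -((5*((-x) + 7)) + 1) = -31.
Step 2. [-((5*((-x) + 7)) + 1) = -31] LHS negated; negate both sides, so neg: (5*((-x) + 7)) + 1 = 31.
Step 3. [(5*((-x) + 7)) + 1 = 31] peel the +1: subtract 1 from each side, so sub: 5*((-x) + 7) = 30.
Step 4. [5*((-x) + 7) = 30] divide by the outer 5 ⇒ div: (-x) + 7 = 6.
Step 5. [(-x) + 7 = 6] the outer +7 inverts by subtracting 7 ⇒ sub: -x = -1.
Step 6. [-x = -1] flip signs both sides. So neg: x = 1.

Answer: x ∈ {1}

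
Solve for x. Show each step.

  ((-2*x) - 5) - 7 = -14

Step 1. [((-2*x) - 5) - 7 = -14] 7 comes off first (add 7), so sub: (-2*x) - 5 = -7.
Step 2. [(-2*x) - 5 = -7] 5 comes off first (add 5) ⇒ sub: -2*x = -2.
Step 3. [-2*x = -2] divide by the outer -2. So div: x = 1.

Answer: x ∈ {1}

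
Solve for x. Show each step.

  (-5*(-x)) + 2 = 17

Step 1. [(-5*(-x)) + 2 = 17] +2 is outermost — subtract 2 both sides, so sub: -5*(-x) = 15.
Step 2. [-5*(-x) = 15] -5·(inner) — divide through by -5 ⇒ div: -x = -3.
Step 3. [-x = -3] leading − — multiply by −1 ⇒ neg: x = 3.

Answer: x ∈ {3}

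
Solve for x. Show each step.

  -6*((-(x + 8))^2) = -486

Step 1. [-6*((-(x + 8))^2) = -486] leading coefficient -6: divide by -6 ⇒ div: (-(x + 8))^2 = 81.
Step 2. [(-(x + 8))^2 = 81] LHS squared, RHS 81 ≥ 0: apply √ (±), so sqrt: -(x + 8) = 9 or -9.
Step 3. [-(x + 8) = 9 or -9] flip signs both sides. So neg: x + 8 = -9 or 9.
Step 4. [x + 8 = -9 or 9] 8 comes off first (subtract 8). So sub: x = -17 or 1.

Answer: x ∈ {-17, 1}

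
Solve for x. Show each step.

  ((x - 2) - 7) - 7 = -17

Step 1. [((x - 2) - 7) - 7 = -17] peel the -7: add 7 from each side. So sub: (x - 2) - 7 = -10.
Step 2. [(x - 2) - 7 = -10] 7 comes off first (add 7). So sub: x - 2 = -3.
Step 3. [x - 2 = -3] the outer -2 inverts by adding 2 ⇒ sub: x = -1.

Answer: x ∈ {-1}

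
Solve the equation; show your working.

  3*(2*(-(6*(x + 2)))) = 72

Step 1. [3*(2*(-(6*(x + 2)))) = 72] leading coefficient 3: divide by 3 ⇒ div: 2*(-(6*(x + 2))) = 24.
Step 2. [2*(-(6*(x + 2))) = 24] 2 out front; divide by 2, so div: -(6*(x + 2)) = 12.
Step 3. [-(6*(x + 2)) = 12] LHS negated; negate both sides ⇒ neg: 6*(x + 2) = -12.
Step 4. [6*(x + 2) = -12] LHS = 6·(…); ÷6 both sides, so div: x + 2 = -2.
Step 5. [x + 2 = -2] 2 comes off first (subtract 2), so sub: x = -4.

Answer: x ∈ {-4}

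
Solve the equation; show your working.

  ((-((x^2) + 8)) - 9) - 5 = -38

Step 1. [((-((x^2) + 8)) - 9) - 5 = -38] the outer -5 inverts by adding 5 ⇒ sub: (-((x^2) + 8)) - 9 = -33.
Step 2. [(-((x^2) + 8)) - 9 = -33] 9 comes off first (add 9) ⇒ sub: -((x^2) + 8) = -24.
Step 3. [-((x^2) + 8) = -24] flip signs both sides, so neg: (x^2) + 8 = 24.
Step 4. [(x^2) + 8 = 24] +8 is outermost — subtract 8 both sides ⇒ sub: x^2 = 16.
Step 5. [x^2 = 16] √ both sides: 16 ≥ 0 gives two branches ⇒ sqrt: x = 4 or -4.

Answer: x ∈ {-4, 4}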